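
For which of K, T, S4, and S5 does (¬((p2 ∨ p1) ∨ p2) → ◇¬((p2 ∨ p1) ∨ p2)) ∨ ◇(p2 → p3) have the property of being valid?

T, S4, S5

K-tableau for the negation ¬((¬((p2 ∨ p1) ∨ p2) → ◇¬((p2 ∨ p1) ∨ p2)) ∨ ◇(p2 → p3)):
1. ¬((¬((p2 ∨ p1) ∨ p2) → ◇¬((p2 ∨ p1) ∨ p2)) ∨ ◇(p2 → p3)), w0
2. ¬(¬((p2 ∨ p1) ∨ p2) → ◇¬((p2 ∨ p1) ∨ p2)), w0
3. ¬◇(p2 → p3), w0
4. ¬((p2 ∨ p1) ∨ p2), w0
5. ¬◇¬((p2 ∨ p1) ∨ p2), w0
6. ¬(p2 ∨ p1), w0
7. ¬p2, w0
8. ¬p1, w0
Complete open branch: countermodel on a K-frame, so not valid in K.
T-tableau for the negation ¬((¬((p2 ∨ p1) ∨ p2) → ◇¬((p2 ∨ p1) ∨ p2)) ∨ ◇(p2 → p3)):
1. ¬((¬((p2 ∨ p1) ∨ p2) → ◇¬((p2 ∨ p1) ∨ p2)) ∨ ◇(p2 → p3)), w0
2. ¬(¬((p2 ∨ p1) ∨ p2) → ◇¬((p2 ∨ p1) ∨ p2)), w0
3. ¬◇(p2 → p3), w0
4. ¬((p2 ∨ p1) ∨ p2), w0
5. ¬◇¬((p2 ∨ p1) ∨ p2), w0
6. ¬(p2 ∨ p1), w0
7. ¬p2, w0
8. ¬p1, w0
9. ¬(p2 → p3), w0
10. p2, w0
11. ¬p3, w0
Accessibility: w0Rw0
Branch closes: p2 and ¬p2 both at w0.
Every branch closes (one shown): valid in T, hence also in S4, S5 (every theorem of T is a theorem of S4 and S5).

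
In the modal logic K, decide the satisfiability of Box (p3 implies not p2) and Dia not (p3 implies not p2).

No, unsatisfiable

1. Box (p3 implies not p2) and Dia not (p3 implies not p2), 0
2. Box (p3 implies not p2), 0
3. Dia not (p3 implies not p2), 0
4. not (p3 implies not p2), 1
5. p3, 1
6. p2, 1
7. p3 implies not p2, 1
8. not p2, 1
Accessibility: 0R1
Branch closes: p2 and not p2 both at 1.
(One branch shown.) All branches close.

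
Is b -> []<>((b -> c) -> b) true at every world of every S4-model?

Tableau for the negation ~(b -> []<>((b -> c) -> b)):
1. ~(b -> []<>((b -> c) -> b)), u
2. b, u
3. ~[]<>((b -> c) -> b), u
4. ~<>((b -> c) -> b), v
5. ~((b -> c) -> b), v
6. b -> c, v
7. ~b, v
8. c, v
Accessibility: uRu, uRv, vRv
The negation has an open branch (countermodel exists).

No, not valid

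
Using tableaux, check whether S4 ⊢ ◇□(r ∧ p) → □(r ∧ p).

Tableau for the negation ¬(◇□(r ∧ p) → □(r ∧ p)):
1. ¬(◇□(r ∧ p) → □(r ∧ p)), u
2. ◇□(r ∧ p), u
3. ¬□(r ∧ p), u
4. □(r ∧ p), v
5. r ∧ p, v
6. r, v
7. p, v
8. ¬(r ∧ p), w
9. ¬p, w
Accessibility: uRu, uRv, uRw, vRv, wRw
The negation has an open branch (countermodel exists).

Not valid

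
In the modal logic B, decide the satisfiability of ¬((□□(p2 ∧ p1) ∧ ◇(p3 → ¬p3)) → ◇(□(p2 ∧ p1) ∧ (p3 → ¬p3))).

1. ¬((□□(p2 ∧ p1) ∧ ◇(p3 → ¬p3)) → ◇(□(p2 ∧ p1) ∧ (p3 → ¬p3))), u
2. □□(p2 ∧ p1) ∧ ◇(p3 → ¬p3), u
3. ¬◇(□(p2 ∧ p1) ∧ (p3 → ¬p3)), u
4. □□(p2 ∧ p1), u
5. ◇(p3 → ¬p3), u
6. ¬(□(p2 ∧ p1) ∧ (p3 → ¬p3)), u
7. □(p2 ∧ p1), u
8. p2 ∧ p1, u
9. p2, u
10. p1, u
11. ¬□(p2 ∧ p1), u
12. p3 → ¬p3, v
13. ¬(□(p2 ∧ p1) ∧ (p3 → ¬p3)), v
14. □(p2 ∧ p1), v
15. p2 ∧ p1, v
16. p2, v
17. p1, v
18. ¬p3, v
19. ¬□(p2 ∧ p1), v
20. ¬(p2 ∧ p1), w
21. ¬(□(p2 ∧ p1) ∧ (p3 → ¬p3)), w
22. □(p2 ∧ p1), w
23. p2 ∧ p1, w
24. p2, w
25. p1, w
26. ¬p1, w
Accessibility: uRu, uRv, uRw, vRu, vRv, wRu, wRw
Branch closes: p1 and ¬p1 both at w.
(One branch shown.) All branches close.

Unsatisfiable (every branch closes)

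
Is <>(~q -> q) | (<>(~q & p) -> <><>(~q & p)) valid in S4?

Yes, valid

Tableau for the negation ~(<>(~q -> q) | (<>(~q & p) -> <><>(~q & p))):
1. ~(<>(~q -> q) | (<>(~q & p) -> <><>(~q & p))), 0
2. ~<>(~q -> q), 0
3. ~(<>(~q & p) -> <><>(~q & p)), 0
4. <>(~q & p), 0
5. ~<><>(~q & p), 0
6. ~(~q -> q), 0
7. ~q, 0
8. ~<>(~q & p), 0
9. ~(~q & p), 0
10. ~p, 0
11. ~q & p, 1
12. ~q, 1
13. p, 1
14. ~(~q -> q), 1
15. ~<>(~q & p), 1
16. ~(~q & p), 1
17. ~p, 1
Accessibility: 0R0, 0R1, 1R1
Branch closes: p and ~p both at 1.
All branches of the negation close; one closing branch shown above.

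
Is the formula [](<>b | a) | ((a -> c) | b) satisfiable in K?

1. [](<>b | a) | ((a -> c) | b), 0
2. (a -> c) | b, 0
3. b, 0

Satisfiable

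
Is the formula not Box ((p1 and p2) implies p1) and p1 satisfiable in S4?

Unsatisfiable

1. not Box ((p1 and p2) implies p1) and p1, u
2. not Box ((p1 and p2) implies p1), u
3. p1, u
4. not ((p1 and p2) implies p1), v
5. p1 and p2, v
6. not p1, v
7. p1, v
8. p2, v
Accessibility: uRu, uRv, vRv
Branch closes: p1 and not p1 both at v.
Every branch closes; the branch above is one of them.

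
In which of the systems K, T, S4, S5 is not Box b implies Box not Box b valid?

S5

S4-tableau for the negation not (not Box b implies Box not Box b):
1. not (not Box b implies Box not Box b), w0
2. not Box b, w0
3. not Box not Box b, w0
4. not b, w1
5. Box b, w2
6. b, w2
Accessibility: w0Rw0, w0Rw1, w0Rw2, w1Rw1, w2Rw2
Complete open branch: countermodel on an S4-frame, so not valid in S4, nor in K, T (the same frame is also a K-frame and a T-frame).
S5-tableau for the negation not (not Box b implies Box not Box b):
1. not (not Box b implies Box not Box b), w0
2. not Box b, w0
3. not Box not Box b, w0
4. not b, w1
5. Box b, w2
6. b, w0
7. b, w1
Accessibility: w0Rw0, w0Rw1, w0Rw2, w1Rw0, w1Rw1, w1Rw2, w2Rw0, w2Rw1, w2Rw2
Branch closes: b and not b both at w1.
Every branch closes (one shown): valid in S5.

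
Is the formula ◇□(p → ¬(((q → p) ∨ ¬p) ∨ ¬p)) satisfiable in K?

1. ◇□(p → ¬(((q → p) ∨ ¬p) ∨ ¬p)), 0
2. □(p → ¬(((q → p) ∨ ¬p) ∨ ¬p)), 1
Accessibility: 0R1

Satisfiable (open branch found)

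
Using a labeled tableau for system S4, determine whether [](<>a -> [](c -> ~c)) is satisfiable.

Satisfiable (open branch found)

1. [](<>a -> [](c -> ~c)), w0
2. <>a -> [](c -> ~c), w0
3. [](c -> ~c), w0
4. c -> ~c, w0
5. ~c, w0
Accessibility: w0Rw0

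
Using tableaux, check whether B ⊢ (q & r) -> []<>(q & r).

Valid

Tableau for the negation ~((q & r) -> []<>(q & r)):
1. ~((q & r) -> []<>(q & r)), u
2. q & r, u
3. ~[]<>(q & r), u
4. q, u
5. r, u
6. ~<>(q & r), v
7. ~(q & r), u
8. ~(q & r), v
9. ~r, u
Accessibility: uRu, uRv, vRu, vRv
Branch closes: r and ~r both at u.
Every branch of the negation's tableau closes; the branch above is one of them.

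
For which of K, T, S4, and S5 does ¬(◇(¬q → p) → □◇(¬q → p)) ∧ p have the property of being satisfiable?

S5-tableau for the formula:
1. ¬(◇(¬q → p) → □◇(¬q → p)) ∧ p, w0
2. ¬(◇(¬q → p) → □◇(¬q → p)), w0
3. p, w0
4. ◇(¬q → p), w0
5. ¬□◇(¬q → p), w0
6. ¬q → p, w1
7. p, w1
8. ¬◇(¬q → p), w2
9. ¬(¬q → p), w0
10. ¬q, w0
11. ¬p, w0
Accessibility: w0Rw0, w0Rw1, w0Rw2, w1Rw0, w1Rw1, w1Rw2, w2Rw0, w2Rw1, w2Rw2
Branch closes: p and ¬p both at w0.
Every branch closes (one shown): unsatisfiable in S5.
S4-tableau for the formula:
1. ¬(◇(¬q → p) → □◇(¬q → p)) ∧ p, w0
2. ¬(◇(¬q → p) → □◇(¬q → p)), w0
3. p, w0
4. ◇(¬q → p), w0
5. ¬□◇(¬q → p), w0
6. ¬q → p, w1
7. p, w1
8. ¬◇(¬q → p), w2
9. ¬(¬q → p), w2
10. ¬q, w2
11. ¬p, w2
Accessibility: w0Rw0, w0Rw1, w0Rw2, w1Rw1, w2Rw2
Complete open branch: satisfiable in S4, hence also in K, T (this S4-model is also a K-model and a T-model).

K, T, S4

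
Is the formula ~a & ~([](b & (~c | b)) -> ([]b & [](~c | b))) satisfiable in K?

Unsatisfiable (every branch closes)

1. ~a & ~([](b & (~c | b)) -> ([]b & [](~c | b))), 0
2. ~a, 0   [&-rule on 1]
3. ~([](b & (~c | b)) -> ([]b & [](~c | b))), 0   [&-rule on 1]
4. [](b & (~c | b)), 0   [~->-rule on 3]
5. ~([]b & [](~c | b)), 0   [~->-rule on 3]
6. ~[](~c | b), 0   [~&-rule on 5 (branches; this branch)]
7. ~(~c | b), 1   [~[]-rule on 6: fresh world 1, 0R1]
8. c, 1   [~|-rule on 7]
9. ~b, 1   [~|-rule on 7]
10. b & (~c | b), 1   [[]-rule on 4 via 0R1]
11. b, 1   [&-rule on 10]
12. ~c | b, 1   [&-rule on 10]
Accessibility: 0R1
Branch closes: b and ~b both at 1.
All branches of the tableau close; one closing branch shown above.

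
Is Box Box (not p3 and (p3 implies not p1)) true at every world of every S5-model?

Tableau for the negation not Box Box (not p3 and (p3 implies not p1)):
1. not Box Box (not p3 and (p3 implies not p1)), w0
2. not Box (not p3 and (p3 implies not p1)), w1
3. not (not p3 and (p3 implies not p1)), w2
4. not (p3 implies not p1), w2
5. p3, w2
6. p1, w2
Accessibility: w0Rw0, w0Rw1, w0Rw2, w1Rw0, w1Rw1, w1Rw2, w2Rw0, w2Rw1, w2Rw2
The negation has an open branch (countermodel exists).

Not valid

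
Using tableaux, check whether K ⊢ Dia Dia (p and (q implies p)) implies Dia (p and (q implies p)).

Tableau for the negation not (Dia Dia (p and (q implies p)) implies Dia (p and (q implies p))):
1. not (Dia Dia (p and (q implies p)) implies Dia (p and (q implies p))), 0
2. Dia Dia (p and (q implies p)), 0
3. not Dia (p and (q implies p)), 0
4. Dia (p and (q implies p)), 1
5. not (p and (q implies p)), 1
6. not (q implies p), 1
7. q, 1
8. not p, 1
9. p and (q implies p), 2
10. p, 2
11. q implies p, 2
Accessibility: 0R1, 1R2
The negation has an open branch (countermodel exists).

Not valid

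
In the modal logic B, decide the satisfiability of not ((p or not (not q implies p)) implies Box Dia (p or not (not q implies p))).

1. not ((p or not (not q implies p)) implies Box Dia (p or not (not q implies p))), 0
2. p or not (not q implies p), 0   [neg-implies-rule on 1]
3. not Box Dia (p or not (not q implies p)), 0   [neg-implies-rule on 1]
4. not (not q implies p), 0   [or-rule on 2 (branches; this branch)]
5. not q, 0   [neg-implies-rule on 4]
6. not p, 0   [neg-implies-rule on 4]
7. not Dia (p or not (not q implies p)), 1   [neg-Box-rule on 3: fresh world 1, 0R1]
8. not (p or not (not q implies p)), 0   [neg-Dia-rule on 7 via 1R0]
9. not q implies p, 0   [neg-or-rule on 8]
10. not (p or not (not q implies p)), 1   [neg-Dia-rule on 7 via 1R1]
11. not p, 1   [neg-or-rule on 10]
12. not q implies p, 1   [neg-or-rule on 10]
13. p, 0   [implies-rule on 9 (branches; this branch)]
Accessibility: 0R0, 0R1, 1R0, 1R1
Branch closes: p and not p both at 0.
(One branch shown.) All branches close.

No, unsatisfiable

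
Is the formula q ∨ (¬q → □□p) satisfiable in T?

Satisfiable

1. q ∨ (¬q → □□p), 0
2. ¬q → □□p, 0
3. □□p, 0
4. □p, 0
5. p, 0
Accessibility: 0R0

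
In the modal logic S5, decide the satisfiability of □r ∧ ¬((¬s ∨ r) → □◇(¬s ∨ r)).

Unsatisfiable

1. □r ∧ ¬((¬s ∨ r) → □◇(¬s ∨ r)), 0
2. □r, 0
3. ¬((¬s ∨ r) → □◇(¬s ∨ r)), 0
4. ¬s ∨ r, 0
5. ¬□◇(¬s ∨ r), 0
6. r, 0
7. ¬◇(¬s ∨ r), 1
8. r, 1
9. ¬(¬s ∨ r), 0
10. s, 0
11. ¬r, 0
Accessibility: 0R0, 0R1, 1R0, 1R1
Branch closes: r and ¬r both at 0.
(One branch shown.) All branches close.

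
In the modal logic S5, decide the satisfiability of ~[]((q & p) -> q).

Unsatisfiable

1. ~[]((q & p) -> q), u
2. ~((q & p) -> q), v
3. q & p, v
4. ~q, v
5. q, v
6. p, v
Accessibility: uRu, uRv, vRu, vRv
Branch closes: q and ~q both at v.
All branches of the tableau close; one closing branch shown above.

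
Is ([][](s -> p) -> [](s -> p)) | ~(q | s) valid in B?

Valid

Tableau for the negation ~(([][](s -> p) -> [](s -> p)) | ~(q | s)):
1. ~(([][](s -> p) -> [](s -> p)) | ~(q | s)), w0
2. ~([][](s -> p) -> [](s -> p)), w0   [~|-rule on 1]
3. q | s, w0   [~|-rule on 1]
4. [][](s -> p), w0   [~->-rule on 2]
5. ~[](s -> p), w0   [~->-rule on 2]
6. [](s -> p), w0   [[]-rule on 4 via w0Rw0]
7. s -> p, w0   [[]-rule on 6 via w0Rw0]
8. s, w0   [|-rule on 3 (branches; this branch)]
9. p, w0   [->-rule on 7 (branches; this branch)]
10. ~(s -> p), w1   [~[]-rule on 5: fresh world w1, w0Rw1]
11. s, w1   [~->-rule on 10]
12. ~p, w1   [~->-rule on 10]
13. [](s -> p), w1   [[]-rule on 4 via w0Rw1]
14. s -> p, w1   [[]-rule on 6 via w0Rw1]
15. p, w1   [->-rule on 14 (branches; this branch)]
Accessibility: w0Rw0, w0Rw1, w1Rw0, w1Rw1
Branch closes: p and ~p both at w1.
All branches of the negation close; one closing branch shown above.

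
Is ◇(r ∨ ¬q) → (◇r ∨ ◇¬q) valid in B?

Tableau for the negation ¬(◇(r ∨ ¬q) → (◇r ∨ ◇¬q)):
1. ¬(◇(r ∨ ¬q) → (◇r ∨ ◇¬q)), 0
2. ◇(r ∨ ¬q), 0   [¬→-rule on 1]
3. ¬(◇r ∨ ◇¬q), 0   [¬→-rule on 1]
4. ¬◇r, 0   [¬∨-rule on 3]
5. ¬◇¬q, 0   [¬∨-rule on 3]
6. ¬r, 0   [¬◇-rule on 4 via 0R0]
7. q, 0   [¬◇-rule on 5 via 0R0]
8. r ∨ ¬q, 1   [◇-rule on 2: fresh world 1, 0R1]
9. ¬r, 1   [¬◇-rule on 4 via 0R1]
10. q, 1   [¬◇-rule on 5 via 0R1]
11. ¬q, 1   [∨-rule on 8 (branches; this branch)]
Accessibility: 0R0, 0R1, 1R0, 1R1
Branch closes: q and ¬q both at 1.
Every branch of the negation's tableau closes; the branch above is one of them.

Valid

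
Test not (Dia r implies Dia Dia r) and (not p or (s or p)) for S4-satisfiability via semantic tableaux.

No, unsatisfiable

1. not (Dia r implies Dia Dia r) and (not p or (s or p)), u
2. not (Dia r implies Dia Dia r), u
3. not p or (s or p), u
4. Dia r, u
5. not Dia Dia r, u
6. not Dia r, u
7. not r, u
8. s or p, u
9. p, u
10. r, v
11. not Dia r, v
12. not r, v
Accessibility: uRu, uRv, vRv
Branch closes: r and not r both at v.
Every branch closes; the branch above is one of them.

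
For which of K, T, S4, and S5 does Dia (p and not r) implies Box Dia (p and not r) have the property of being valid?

S5-tableau for the negation not (Dia (p and not r) implies Box Dia (p and not r)):
1. not (Dia (p and not r) implies Box Dia (p and not r)), 0
2. Dia (p and not r), 0
3. not Box Dia (p and not r), 0
4. p and not r, 1
5. p, 1
6. not r, 1
7. not Dia (p and not r), 2
8. not (p and not r), 0
9. not (p and not r), 1
10. not (p and not r), 2
11. r, 0
12. r, 1
Accessibility: 0R0, 0R1, 0R2, 1R0, 1R1, 1R2, 2R0, 2R1, 2R2
Branch closes: r and not r both at 1.
Every branch closes (one shown): valid in S5.
S4-tableau for the negation not (Dia (p and not r) implies Box Dia (p and not r)):
1. not (Dia (p and not r) implies Box Dia (p and not r)), 0
2. Dia (p and not r), 0
3. not Box Dia (p and not r), 0
4. p and not r, 1
5. p, 1
6. not r, 1
7. not Dia (p and not r), 2
8. not (p and not r), 2
9. r, 2
Accessibility: 0R0, 0R1, 0R2, 1R1, 2R2
Complete open branch: countermodel on an S4-frame, so not valid in S4, nor in K, T (the same frame is also a K-frame and a T-frame).

S5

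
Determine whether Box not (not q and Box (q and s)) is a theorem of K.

Tableau for the negation not Box not (not q and Box (q and s)):
1. not Box not (not q and Box (q and s)), 0
2. not q and Box (q and s), 1   [neg-Box-rule on 1: fresh world 1, 0R1]
3. not q, 1   [and-rule on 2]
4. Box (q and s), 1   [and-rule on 2]
Accessibility: 0R1
The negation has an open branch (countermodel exists).

No, not valid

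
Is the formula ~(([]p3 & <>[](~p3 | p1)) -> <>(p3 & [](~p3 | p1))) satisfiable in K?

1. ~(([]p3 & <>[](~p3 | p1)) -> <>(p3 & [](~p3 | p1))), 0
2. []p3 & <>[](~p3 | p1), 0
3. ~<>(p3 & [](~p3 | p1)), 0
4. []p3, 0
5. <>[](~p3 | p1), 0
6. [](~p3 | p1), 1
7. ~(p3 & [](~p3 | p1)), 1
8. p3, 1
9. ~[](~p3 | p1), 1
10. ~(~p3 | p1), 2
11. p3, 2
12. ~p1, 2
13. ~p3 | p1, 2
14. p1, 2
Accessibility: 0R1, 1R2
Branch closes: p1 and ~p1 both at 2.
(One branch shown.) All branches close.

Unsatisfiable (every branch closes)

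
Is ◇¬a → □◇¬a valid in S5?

Tableau for the negation ¬(◇¬a → □◇¬a):
1. ¬(◇¬a → □◇¬a), w0
2. ◇¬a, w0
3. ¬□◇¬a, w0
4. ¬a, w1
5. ¬◇¬a, w2
6. a, w0
7. a, w1
Accessibility: w0Rw0, w0Rw1, w0Rw2, w1Rw0, w1Rw1, w1Rw2, w2Rw0, w2Rw1, w2Rw2
Branch closes: a and ¬a both at w1.
Every branch of the negation's tableau closes; the branch above is one of them.

Valid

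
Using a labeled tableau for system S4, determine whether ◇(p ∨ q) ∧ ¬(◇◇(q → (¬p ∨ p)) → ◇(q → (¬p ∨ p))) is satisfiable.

Unsatisfiable (every branch closes)

1. ◇(p ∨ q) ∧ ¬(◇◇(q → (¬p ∨ p)) → ◇(q → (¬p ∨ p))), u
2. ◇(p ∨ q), u   [∧-rule on 1]
3. ¬(◇◇(q → (¬p ∨ p)) → ◇(q → (¬p ∨ p))), u   [∧-rule on 1]
4. ◇◇(q → (¬p ∨ p)), u   [¬→-rule on 3]
5. ¬◇(q → (¬p ∨ p)), u   [¬→-rule on 3]
6. ¬(q → (¬p ∨ p)), u   [¬◇-rule on 5 via uRu]
7. q, u   [¬→-rule on 6]
8. ¬(¬p ∨ p), u   [¬→-rule on 6]
9. p, u   [¬∨-rule on 8]
10. ¬p, u   [¬∨-rule on 8]
Accessibility: uRu
Branch closes: p and ¬p both at u.
(One branch shown.) All branches close.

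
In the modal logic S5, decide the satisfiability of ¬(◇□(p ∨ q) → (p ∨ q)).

1. ¬(◇□(p ∨ q) → (p ∨ q)), 0
2. ◇□(p ∨ q), 0
3. ¬(p ∨ q), 0
4. ¬p, 0
5. ¬q, 0
6. □(p ∨ q), 1
7. p ∨ q, 0
8. p ∨ q, 1
9. q, 0
Accessibility: 0R0, 0R1, 1R0, 1R1
Branch closes: q and ¬q both at 0.
(One branch shown.) All branches close.

No, unsatisfiable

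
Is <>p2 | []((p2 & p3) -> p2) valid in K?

Tableau for the negation ~(<>p2 | []((p2 & p3) -> p2)):
1. ~(<>p2 | []((p2 & p3) -> p2)), 0
2. ~<>p2, 0   [~|-rule on 1]
3. ~[]((p2 & p3) -> p2), 0   [~|-rule on 1]
4. ~((p2 & p3) -> p2), 1   [~[]-rule on 3: fresh world 1, 0R1]
5. p2 & p3, 1   [~->-rule on 4]
6. ~p2, 1   [~->-rule on 4]
7. p2, 1   [&-rule on 5]
8. p3, 1   [&-rule on 5]
Accessibility: 0R1
Branch closes: p2 and ~p2 both at 1.
Every branch of the negation's tableau closes; the branch above is one of them.

Valid in K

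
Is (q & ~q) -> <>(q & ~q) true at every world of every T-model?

Tableau for the negation ~((q & ~q) -> <>(q & ~q)):
1. ~((q & ~q) -> <>(q & ~q)), u
2. q & ~q, u
3. ~<>(q & ~q), u
4. q, u
5. ~q, u
Accessibility: uRu
Branch closes: q and ~q both at u.
Every branch of the negation's tableau closes; the branch above is one of them.

Valid in T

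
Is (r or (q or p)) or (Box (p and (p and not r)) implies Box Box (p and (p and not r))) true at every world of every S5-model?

Yes, valid

Tableau for the negation not ((r or (q or p)) or (Box (p and (p and not r)) implies Box Box (p and (p and not r)))):
1. not ((r or (q or p)) or (Box (p and (p and not r)) implies Box Box (p and (p and not r)))), 0
2. not (r or (q or p)), 0   [neg-or-rule on 1]
3. not (Box (p and (p and not r)) implies Box Box (p and (p and not r))), 0   [neg-or-rule on 1]
4. not r, 0   [neg-or-rule on 2]
5. not (q or p), 0   [neg-or-rule on 2]
6. Box (p and (p and not r)), 0   [neg-implies-rule on 3]
7. not Box Box (p and (p and not r)), 0   [neg-implies-rule on 3]
8. not q, 0   [neg-or-rule on 5]
9. not p, 0   [neg-or-rule on 5]
10. p and (p and not r), 0   [Box-rule on 6 via 0R0]
11. p, 0   [and-rule on 10]
12. p and not r, 0   [and-rule on 10]
Accessibility: 0R0
Branch closes: p and not p both at 0.
Every branch of the negation's tableau closes; the branch above is one of them.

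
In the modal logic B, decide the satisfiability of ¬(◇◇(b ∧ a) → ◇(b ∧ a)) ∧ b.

1. ¬(◇◇(b ∧ a) → ◇(b ∧ a)) ∧ b, u
2. ¬(◇◇(b ∧ a) → ◇(b ∧ a)), u   [∧-rule on 1]
3. b, u   [∧-rule on 1]
4. ◇◇(b ∧ a), u   [¬→-rule on 2]
5. ¬◇(b ∧ a), u   [¬→-rule on 2]
6. ¬(b ∧ a), u   [¬◇-rule on 5 via uRu]
7. ¬a, u   [¬∧-rule on 6 (branches; this branch)]
8. ◇(b ∧ a), v   [◇-rule on 4: fresh world v, uRv]
9. ¬(b ∧ a), v   [¬◇-rule on 5 via uRv]
10. ¬a, v   [¬∧-rule on 9 (branches; this branch)]
11. b ∧ a, w   [◇-rule on 8: fresh world w, vRw]
12. b, w   [∧-rule on 11]
13. a, w   [∧-rule on 11]
Accessibility: uRu, uRv, vRu, vRv, vRw, wRv, wRw

Satisfiable (open branch found)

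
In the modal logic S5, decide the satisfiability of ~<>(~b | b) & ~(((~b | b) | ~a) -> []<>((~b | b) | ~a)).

1. ~<>(~b | b) & ~(((~b | b) | ~a) -> []<>((~b | b) | ~a)), w0
2. ~<>(~b | b), w0   [&-rule on 1]
3. ~(((~b | b) | ~a) -> []<>((~b | b) | ~a)), w0   [&-rule on 1]
4. (~b | b) | ~a, w0   [~->-rule on 3]
5. ~[]<>((~b | b) | ~a), w0   [~->-rule on 3]
6. ~(~b | b), w0   [~<>-rule on 2 via w0Rw0]
7. b, w0   [~|-rule on 6]
8. ~b, w0   [~|-rule on 6]
Accessibility: w0Rw0
Branch closes: b and ~b both at w0.
(One branch shown.) All branches close.

No, unsatisfiable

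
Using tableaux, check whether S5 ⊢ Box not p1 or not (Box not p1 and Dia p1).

Valid

Tableau for the negation not (Box not p1 or not (Box not p1 and Dia p1)):
1. not (Box not p1 or not (Box not p1 and Dia p1)), w0
2. not Box not p1, w0
3. Box not p1 and Dia p1, w0
4. Box not p1, w0
5. Dia p1, w0
6. not p1, w0
7. p1, w1
8. not p1, w1
Accessibility: w0Rw0, w0Rw1, w1Rw0, w1Rw1
Branch closes: p1 and not p1 both at w1.
Every branch of the negation's tableau closes; the branch above is one of them.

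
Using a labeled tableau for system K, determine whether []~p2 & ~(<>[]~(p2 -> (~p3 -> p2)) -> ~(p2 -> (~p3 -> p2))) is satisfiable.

1. []~p2 & ~(<>[]~(p2 -> (~p3 -> p2)) -> ~(p2 -> (~p3 -> p2))), u
2. []~p2, u   [&-rule on 1]
3. ~(<>[]~(p2 -> (~p3 -> p2)) -> ~(p2 -> (~p3 -> p2))), u   [&-rule on 1]
4. <>[]~(p2 -> (~p3 -> p2)), u   [~->-rule on 3]
5. p2 -> (~p3 -> p2), u   [~->-rule on 3]
6. ~p3 -> p2, u   [->-rule on 5 (branches; this branch)]
7. p2, u   [->-rule on 6 (branches; this branch)]
8. []~(p2 -> (~p3 -> p2)), v   [<>-rule on 4: fresh world v, uRv]
9. ~p2, v   [[]-rule on 2 via uRv]
Accessibility: uRv

Satisfiable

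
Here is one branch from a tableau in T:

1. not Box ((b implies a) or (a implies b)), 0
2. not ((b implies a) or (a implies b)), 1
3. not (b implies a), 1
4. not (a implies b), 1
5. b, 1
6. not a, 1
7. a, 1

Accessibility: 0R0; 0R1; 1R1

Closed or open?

Both a and not a appear at 1.

Closed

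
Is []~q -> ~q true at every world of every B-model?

Tableau for the negation ~([]~q -> ~q):
1. ~([]~q -> ~q), 0
2. []~q, 0
3. q, 0
4. ~q, 0
Accessibility: 0R0
Branch closes: q and ~q both at 0.
All branches of the negation close; one closing branch shown above.

Yes, valid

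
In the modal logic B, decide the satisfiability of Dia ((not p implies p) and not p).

1. Dia ((not p implies p) and not p), w0
2. (not p implies p) and not p, w1
3. not p implies p, w1
4. not p, w1
5. p, w1
Accessibility: w0Rw0, w0Rw1, w1Rw0, w1Rw1
Branch closes: p and not p both at w1.
(One branch shown.) All branches close.

Unsatisfiable (every branch closes)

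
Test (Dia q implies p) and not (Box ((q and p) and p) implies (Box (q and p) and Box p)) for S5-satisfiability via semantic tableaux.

1. (Dia q implies p) and not (Box ((q and p) and p) implies (Box (q and p) and Box p)), w0
2. Dia q implies p, w0   [and-rule on 1]
3. not (Box ((q and p) and p) implies (Box (q and p) and Box p)), w0   [and-rule on 1]
4. Box ((q and p) and p), w0   [neg-implies-rule on 3]
5. not (Box (q and p) and Box p), w0   [neg-implies-rule on 3]
6. (q and p) and p, w0   [Box-rule on 4 via w0Rw0]
7. q and p, w0   [and-rule on 6]
8. p, w0   [and-rule on 6]
9. q, w0   [and-rule on 7]
10. not Box (q and p), w0   [neg-and-rule on 5 (branches; this branch)]
11. not (q and p), w1   [neg-Box-rule on 10: fresh world w1, w0Rw1]
12. (q and p) and p, w1   [Box-rule on 4 via w0Rw1]
13. q and p, w1   [and-rule on 12]
14. p, w1   [and-rule on 12]
15. q, w1   [and-rule on 13]
16. not p, w1   [neg-and-rule on 11 (branches; this branch)]
Accessibility: w0Rw0, w0Rw1, w1Rw0, w1Rw1
Branch closes: p and not p both at w1.
All branches of the tableau close; one closing branch shown above.

No, unsatisfiable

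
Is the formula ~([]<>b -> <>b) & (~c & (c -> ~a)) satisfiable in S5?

1. ~([]<>b -> <>b) & (~c & (c -> ~a)), 0
2. ~([]<>b -> <>b), 0
3. ~c & (c -> ~a), 0
4. []<>b, 0
5. ~<>b, 0
6. ~c, 0
7. c -> ~a, 0
8. <>b, 0
9. ~b, 0
10. ~a, 0
11. b, 1
12. <>b, 1
13. ~b, 1
Accessibility: 0R0, 0R1, 1R0, 1R1
Branch closes: b and ~b both at 1.
All branches of the tableau close; one closing branch shown above.

Unsatisfiable (every branch closes)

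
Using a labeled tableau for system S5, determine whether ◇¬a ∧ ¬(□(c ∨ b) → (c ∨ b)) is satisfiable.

1. ◇¬a ∧ ¬(□(c ∨ b) → (c ∨ b)), w0
2. ◇¬a, w0
3. ¬(□(c ∨ b) → (c ∨ b)), w0
4. □(c ∨ b), w0
5. ¬(c ∨ b), w0
6. ¬c, w0
7. ¬b, w0
8. c ∨ b, w0
9. b, w0
Accessibility: w0Rw0
Branch closes: b and ¬b both at w0.
Every branch closes; the branch above is one of them.

Unsatisfiable (every branch closes)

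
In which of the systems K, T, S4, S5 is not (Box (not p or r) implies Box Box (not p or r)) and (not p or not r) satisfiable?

K, T

T-tableau for the formula:
1. not (Box (not p or r) implies Box Box (not p or r)) and (not p or not r), w0
2. not (Box (not p or r) implies Box Box (not p or r)), w0   [and-rule on 1]
3. not p or not r, w0   [and-rule on 1]
4. Box (not p or r), w0   [neg-implies-rule on 2]
5. not Box Box (not p or r), w0   [neg-implies-rule on 2]
6. not p or r, w0   [Box-rule on 4 via w0Rw0]
7. not r, w0   [or-rule on 3 (branches; this branch)]
8. not p, w0   [or-rule on 6 (branches; this branch)]
9. not Box (not p or r), w1   [neg-Box-rule on 5: fresh world w1, w0Rw1]
10. not p or r, w1   [Box-rule on 4 via w0Rw1]
11. r, w1   [or-rule on 10 (branches; this branch)]
12. not (not p or r), w2   [neg-Box-rule on 9: fresh world w2, w1Rw2]
13. p, w2   [neg-or-rule on 12]
14. not r, w2   [neg-or-rule on 12]
Accessibility: w0Rw0, w0Rw1, w1Rw1, w1Rw2, w2Rw2
Complete open branch: satisfiable in T, hence also in K (this T-model is also a K-model).
S4-tableau for the formula:
1. not (Box (not p or r) implies Box Box (not p or r)) and (not p or not r), w0
2. not (Box (not p or r) implies Box Box (not p or r)), w0   [and-rule on 1]
3. not p or not r, w0   [and-rule on 1]
4. Box (not p or r), w0   [neg-implies-rule on 2]
5. not Box Box (not p or r), w0   [neg-implies-rule on 2]
6. not p or r, w0   [Box-rule on 4 via w0Rw0]
7. not r, w0   [or-rule on 3 (branches; this branch)]
8. not p, w0   [or-rule on 6 (branches; this branch)]
9. not Box (not p or r), w1   [neg-Box-rule on 5: fresh world w1, w0Rw1]
10. not p or r, w1   [Box-rule on 4 via w0Rw1]
11. r, w1   [or-rule on 10 (branches; this branch)]
12. not (not p or r), w2   [neg-Box-rule on 9: fresh world w2, w1Rw2]
13. p, w2   [neg-or-rule on 12]
14. not r, w2   [neg-or-rule on 12]
15. not p or r, w2   [Box-rule on 4 via w0Rw2]
16. r, w2   [or-rule on 15 (branches; this branch)]
Accessibility: w0Rw0, w0Rw1, w0Rw2, w1Rw1, w1Rw2, w2Rw2
Branch closes: r and not r both at w2.
Every branch closes (one shown): unsatisfiable in S4, hence also in S5 (every S5-frame is an S4-frame).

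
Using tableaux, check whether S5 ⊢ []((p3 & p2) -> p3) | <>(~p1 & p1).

Tableau for the negation ~([]((p3 & p2) -> p3) | <>(~p1 & p1)):
1. ~([]((p3 & p2) -> p3) | <>(~p1 & p1)), w0
2. ~[]((p3 & p2) -> p3), w0
3. ~<>(~p1 & p1), w0
4. ~(~p1 & p1), w0
5. ~p1, w0
6. ~((p3 & p2) -> p3), w1
7. p3 & p2, w1
8. ~p3, w1
9. p3, w1
10. p2, w1
Accessibility: w0Rw0, w0Rw1, w1Rw0, w1Rw1
Branch closes: p3 and ~p3 both at w1.
Every branch of the negation's tableau closes; the branch above is one of them.

Valid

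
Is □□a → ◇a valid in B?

Valid

Tableau for the negation ¬(□□a → ◇a):
1. ¬(□□a → ◇a), w0
2. □□a, w0   [¬→-rule on 1]
3. ¬◇a, w0   [¬→-rule on 1]
4. □a, w0   [□-rule on 2 via w0Rw0]
5. ¬a, w0   [¬◇-rule on 3 via w0Rw0]
6. a, w0   [□-rule on 4 via w0Rw0]
Accessibility: w0Rw0
Branch closes: a and ¬a both at w0.
Every branch of the negation's tableau closes; the branch above is one of them.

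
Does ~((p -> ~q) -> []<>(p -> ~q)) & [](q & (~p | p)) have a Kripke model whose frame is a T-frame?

Yes, satisfiable

1. ~((p -> ~q) -> []<>(p -> ~q)) & [](q & (~p | p)), w0
2. ~((p -> ~q) -> []<>(p -> ~q)), w0
3. [](q & (~p | p)), w0
4. p -> ~q, w0
5. ~[]<>(p -> ~q), w0
6. q & (~p | p), w0
7. q, w0
8. ~p | p, w0
9. ~p, w0
10. ~<>(p -> ~q), w1
11. q & (~p | p), w1
12. q, w1
13. ~p | p, w1
14. ~(p -> ~q), w1
15. p, w1
Accessibility: w0Rw0, w0Rw1, w1Rw1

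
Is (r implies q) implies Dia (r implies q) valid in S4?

Valid

Tableau for the negation not ((r implies q) implies Dia (r implies q)):
1. not ((r implies q) implies Dia (r implies q)), w0
2. r implies q, w0
3. not Dia (r implies q), w0
4. not (r implies q), w0
5. r, w0
6. not q, w0
7. q, w0
Accessibility: w0Rw0
Branch closes: q and not q both at w0.
Every branch of the negation's tableau closes; the branch above is one of them.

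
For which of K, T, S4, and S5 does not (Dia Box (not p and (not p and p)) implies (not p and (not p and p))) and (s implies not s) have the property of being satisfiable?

T-tableau for the formula:
1. not (Dia Box (not p and (not p and p)) implies (not p and (not p and p))) and (s implies not s), u
2. not (Dia Box (not p and (not p and p)) implies (not p and (not p and p))), u   [and-rule on 1]
3. s implies not s, u   [and-rule on 1]
4. Dia Box (not p and (not p and p)), u   [neg-implies-rule on 2]
5. not (not p and (not p and p)), u   [neg-implies-rule on 2]
6. not s, u   [implies-rule on 3 (branches; this branch)]
7. not (not p and p), u   [neg-and-rule on 5 (branches; this branch)]
8. not p, u   [neg-and-rule on 7 (branches; this branch)]
9. Box (not p and (not p and p)), v   [Dia-rule on 4: fresh world v, uRv]
10. not p and (not p and p), v   [Box-rule on 9 via vRv]
11. not p, v   [and-rule on 10]
12. not p and p, v   [and-rule on 10]
13. p, v   [and-rule on 12]
Accessibility: uRu, uRv, vRv
Branch closes: p and not p both at v.
Every branch closes (one shown): unsatisfiable in T, hence also in S4, S5 (every S4/S5-frame is a T-frame).
K-tableau for the formula:
1. not (Dia Box (not p and (not p and p)) implies (not p and (not p and p))) and (s implies not s), u
2. not (Dia Box (not p and (not p and p)) implies (not p and (not p and p))), u   [and-rule on 1]
3. s implies not s, u   [and-rule on 1]
4. Dia Box (not p and (not p and p)), u   [neg-implies-rule on 2]
5. not (not p and (not p and p)), u   [neg-implies-rule on 2]
6. not s, u   [implies-rule on 3 (branches; this branch)]
7. not (not p and p), u   [neg-and-rule on 5 (branches; this branch)]
8. not p, u   [neg-and-rule on 7 (branches; this branch)]
9. Box (not p and (not p and p)), v   [Dia-rule on 4: fresh world v, uRv]
Accessibility: uRv
Complete open branch: satisfiable in K.

K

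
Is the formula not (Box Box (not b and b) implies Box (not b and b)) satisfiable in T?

No, unsatisfiable

1. not (Box Box (not b and b) implies Box (not b and b)), u
2. Box Box (not b and b), u   [neg-implies-rule on 1]
3. not Box (not b and b), u   [neg-implies-rule on 1]
4. Box (not b and b), u   [Box-rule on 2 via uRu]
5. not b and b, u   [Box-rule on 4 via uRu]
6. not b, u   [and-rule on 5]
7. b, u   [and-rule on 5]
Accessibility: uRu
Branch closes: b and not b both at u.
All branches of the tableau close; one closing branch shown above.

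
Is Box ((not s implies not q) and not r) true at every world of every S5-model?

Invalid (countermodel exists)

Tableau for the negation not Box ((not s implies not q) and not r):
1. not Box ((not s implies not q) and not r), w0
2. not ((not s implies not q) and not r), w1   [neg-Box-rule on 1: fresh world w1, w0Rw1]
3. r, w1   [neg-and-rule on 2 (branches; this branch)]
Accessibility: w0Rw0, w0Rw1, w1Rw0, w1Rw1
The negation has an open branch (countermodel exists).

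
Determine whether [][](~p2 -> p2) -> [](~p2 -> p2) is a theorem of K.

Tableau for the negation ~([][](~p2 -> p2) -> [](~p2 -> p2)):
1. ~([][](~p2 -> p2) -> [](~p2 -> p2)), w0
2. [][](~p2 -> p2), w0   [~->-rule on 1]
3. ~[](~p2 -> p2), w0   [~->-rule on 1]
4. ~(~p2 -> p2), w1   [~[]-rule on 3: fresh world w1, w0Rw1]
5. ~p2, w1   [~->-rule on 4]
6. [](~p2 -> p2), w1   [[]-rule on 2 via w0Rw1]
Accessibility: w0Rw1
The negation has an open branch (countermodel exists).

Invalid (countermodel exists)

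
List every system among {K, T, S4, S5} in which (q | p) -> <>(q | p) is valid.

T-tableau for the negation ~((q | p) -> <>(q | p)):
1. ~((q | p) -> <>(q | p)), 0
2. q | p, 0
3. ~<>(q | p), 0
4. ~(q | p), 0
5. ~q, 0
6. ~p, 0
7. p, 0
Accessibility: 0R0
Branch closes: p and ~p both at 0.
Every branch closes (one shown): valid in T, hence also in S4, S5 (every theorem of T is a theorem of S4 and S5).
K-tableau for the negation ~((q | p) -> <>(q | p)):
1. ~((q | p) -> <>(q | p)), 0
2. q | p, 0
3. ~<>(q | p), 0
4. p, 0
Complete open branch: countermodel on a K-frame, so not valid in K.

T, S4, S5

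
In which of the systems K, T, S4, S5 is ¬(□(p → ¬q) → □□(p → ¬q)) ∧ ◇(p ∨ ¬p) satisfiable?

S4-tableau for the formula:
1. ¬(□(p → ¬q) → □□(p → ¬q)) ∧ ◇(p ∨ ¬p), w0
2. ¬(□(p → ¬q) → □□(p → ¬q)), w0   [∧-rule on 1]
3. ◇(p ∨ ¬p), w0   [∧-rule on 1]
4. □(p → ¬q), w0   [¬→-rule on 2]
5. ¬□□(p → ¬q), w0   [¬→-rule on 2]
6. p → ¬q, w0   [□-rule on 4 via w0Rw0]
7. ¬q, w0   [→-rule on 6 (branches; this branch)]
8. p ∨ ¬p, w1   [◇-rule on 3: fresh world w1, w0Rw1]
9. p → ¬q, w1   [□-rule on 4 via w0Rw1]
10. ¬p, w1   [∨-rule on 8 (branches; this branch)]
11. ¬q, w1   [→-rule on 9 (branches; this branch)]
12. ¬□(p → ¬q), w2   [¬□-rule on 5: fresh world w2, w0Rw2]
13. p → ¬q, w2   [□-rule on 4 via w0Rw2]
14. ¬q, w2   [→-rule on 13 (branches; this branch)]
15. ¬(p → ¬q), w3   [¬□-rule on 12: fresh world w3, w2Rw3]
16. p, w3   [¬→-rule on 15]
17. q, w3   [¬→-rule on 15]
18. p → ¬q, w3   [□-rule on 4 via w0Rw3]
19. ¬q, w3   [→-rule on 18 (branches; this branch)]
Accessibility: w0Rw0, w0Rw1, w0Rw2, w0Rw3, w1Rw1, w2Rw2, w2Rw3, w3Rw3
Branch closes: q and ¬q both at w3.
Every branch closes (one shown): unsatisfiable in S4, hence also in S5 (every S5-frame is an S4-frame).
T-tableau for the formula:
1. ¬(□(p → ¬q) → □□(p → ¬q)) ∧ ◇(p ∨ ¬p), w0
2. ¬(□(p → ¬q) → □□(p → ¬q)), w0   [∧-rule on 1]
3. ◇(p ∨ ¬p), w0   [∧-rule on 1]
4. □(p → ¬q), w0   [¬→-rule on 2]
5. ¬□□(p → ¬q), w0   [¬→-rule on 2]
6. p → ¬q, w0   [□-rule on 4 via w0Rw0]
7. ¬q, w0   [→-rule on 6 (branches; this branch)]
8. p ∨ ¬p, w1   [◇-rule on 3: fresh world w1, w0Rw1]
9. p → ¬q, w1   [□-rule on 4 via w0Rw1]
10. ¬p, w1   [∨-rule on 8 (branches; this branch)]
11. ¬q, w1   [→-rule on 9 (branches; this branch)]
12. ¬□(p → ¬q), w2   [¬□-rule on 5: fresh world w2, w0Rw2]
13. p → ¬q, w2   [□-rule on 4 via w0Rw2]
14. ¬q, w2   [→-rule on 13 (branches; this branch)]
15. ¬(p → ¬q), w3   [¬□-rule on 12: fresh world w3, w2Rw3]
16. p, w3   [¬→-rule on 15]
17. q, w3   [¬→-rule on 15]
Accessibility: w0Rw0, w0Rw1, w0Rw2, w1Rw1, w2Rw2, w2Rw3, w3Rw3
Complete open branch: satisfiable in T, hence also in K (this T-model is also a K-model).

K, T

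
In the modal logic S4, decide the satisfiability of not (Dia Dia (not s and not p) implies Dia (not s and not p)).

Unsatisfiable

1. not (Dia Dia (not s and not p) implies Dia (not s and not p)), u
2. Dia Dia (not s and not p), u
3. not Dia (not s and not p), u
4. not (not s and not p), u
5. p, u
6. Dia (not s and not p), v
7. not (not s and not p), v
8. p, v
9. not s and not p, w
10. not s, w
11. not p, w
12. not (not s and not p), w
13. p, w
Accessibility: uRu, uRv, uRw, vRv, vRw, wRw
Branch closes: p and not p both at w.
(One branch shown.) All branches close.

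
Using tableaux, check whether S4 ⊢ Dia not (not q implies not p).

Invalid (countermodel exists)

Tableau for the negation not Dia not (not q implies not p):
1. not Dia not (not q implies not p), 0
2. not q implies not p, 0   [neg-Dia-rule on 1 via 0R0]
3. not p, 0   [implies-rule on 2 (branches; this branch)]
Accessibility: 0R0
The negation has an open branch (countermodel exists).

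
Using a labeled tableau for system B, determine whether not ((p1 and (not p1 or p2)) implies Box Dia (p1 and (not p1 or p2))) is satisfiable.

1. not ((p1 and (not p1 or p2)) implies Box Dia (p1 and (not p1 or p2))), 0
2. p1 and (not p1 or p2), 0
3. not Box Dia (p1 and (not p1 or p2)), 0
4. p1, 0
5. not p1 or p2, 0
6. p2, 0
7. not Dia (p1 and (not p1 or p2)), 1
8. not (p1 and (not p1 or p2)), 0
9. not (p1 and (not p1 or p2)), 1
10. not (not p1 or p2), 0
11. not p2, 0
Accessibility: 0R0, 0R1, 1R0, 1R1
Branch closes: p2 and not p2 both at 0.
All branches of the tableau close; one closing branch shown above.

No, unsatisfiable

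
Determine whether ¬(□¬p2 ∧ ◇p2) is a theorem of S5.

Yes, valid

Tableau for the negation □¬p2 ∧ ◇p2:
1. □¬p2 ∧ ◇p2, 0
2. □¬p2, 0
3. ◇p2, 0
4. ¬p2, 0
5. p2, 1
6. ¬p2, 1
Accessibility: 0R0, 0R1, 1R0, 1R1
Branch closes: p2 and ¬p2 both at 1.
All branches of the negation close; one closing branch shown above.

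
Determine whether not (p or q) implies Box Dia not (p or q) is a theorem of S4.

Tableau for the negation not (not (p or q) implies Box Dia not (p or q)):
1. not (not (p or q) implies Box Dia not (p or q)), 0
2. not (p or q), 0
3. not Box Dia not (p or q), 0
4. not p, 0
5. not q, 0
6. not Dia not (p or q), 1
7. p or q, 1
8. q, 1
Accessibility: 0R0, 0R1, 1R1
The negation has an open branch (countermodel exists).

Invalid (countermodel exists)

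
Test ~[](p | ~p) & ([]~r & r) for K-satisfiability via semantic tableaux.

Unsatisfiable (every branch closes)

1. ~[](p | ~p) & ([]~r & r), u
2. ~[](p | ~p), u   [&-rule on 1]
3. []~r & r, u   [&-rule on 1]
4. []~r, u   [&-rule on 3]
5. r, u   [&-rule on 3]
6. ~(p | ~p), v   [~[]-rule on 2: fresh world v, uRv]
7. ~p, v   [~|-rule on 6]
8. p, v   [~|-rule on 6]
Accessibility: uRv
Branch closes: p and ~p both at v.
All branches of the tableau close; one closing branch shown above.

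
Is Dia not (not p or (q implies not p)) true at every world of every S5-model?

Tableau for the negation not Dia not (not p or (q implies not p)):
1. not Dia not (not p or (q implies not p)), w0
2. not p or (q implies not p), w0   [neg-Dia-rule on 1 via w0Rw0]
3. q implies not p, w0   [or-rule on 2 (branches; this branch)]
4. not p, w0   [implies-rule on 3 (branches; this branch)]
Accessibility: w0Rw0
The negation has an open branch (countermodel exists).

No, not valid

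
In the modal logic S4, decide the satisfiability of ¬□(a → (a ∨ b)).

1. ¬□(a → (a ∨ b)), 0
2. ¬(a → (a ∨ b)), 1
3. a, 1
4. ¬(a ∨ b), 1
5. ¬a, 1
6. ¬b, 1
Accessibility: 0R0, 0R1, 1R1
Branch closes: a and ¬a both at 1.
All branches of the tableau close; one closing branch shown above.

Unsatisfiable (every branch closes)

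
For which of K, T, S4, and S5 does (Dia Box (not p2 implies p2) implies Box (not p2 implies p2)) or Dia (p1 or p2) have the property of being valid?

T, S4, S5

T-tableau for the negation not ((Dia Box (not p2 implies p2) implies Box (not p2 implies p2)) or Dia (p1 or p2)):
1. not ((Dia Box (not p2 implies p2) implies Box (not p2 implies p2)) or Dia (p1 or p2)), u
2. not (Dia Box (not p2 implies p2) implies Box (not p2 implies p2)), u
3. not Dia (p1 or p2), u
4. Dia Box (not p2 implies p2), u
5. not Box (not p2 implies p2), u
6. not (p1 or p2), u
7. not p1, u
8. not p2, u
9. Box (not p2 implies p2), v
10. not (p1 or p2), v
11. not p1, v
12. not p2, v
13. not p2 implies p2, v
14. p2, v
Accessibility: uRu, uRv, vRv
Branch closes: p2 and not p2 both at v.
Every branch closes (one shown): valid in T, hence also in S4, S5 (every theorem of T is a theorem of S4 and S5).
K-tableau for the negation not ((Dia Box (not p2 implies p2) implies Box (not p2 implies p2)) or Dia (p1 or p2)):
1. not ((Dia Box (not p2 implies p2) implies Box (not p2 implies p2)) or Dia (p1 or p2)), u
2. not (Dia Box (not p2 implies p2) implies Box (not p2 implies p2)), u
3. not Dia (p1 or p2), u
4. Dia Box (not p2 implies p2), u
5. not Box (not p2 implies p2), u
6. Box (not p2 implies p2), v
7. not (p1 or p2), v
8. not p1, v
9. not p2, v
10. not (not p2 implies p2), w
11. not p2, w
12. not (p1 or p2), w
13. not p1, w
Accessibility: uRv, uRw
Complete open branch: countermodel on a K-frame, so not valid in K.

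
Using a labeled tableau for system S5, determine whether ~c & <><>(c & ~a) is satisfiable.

1. ~c & <><>(c & ~a), w0
2. ~c, w0
3. <><>(c & ~a), w0
4. <>(c & ~a), w1
5. c & ~a, w2
6. c, w2
7. ~a, w2
Accessibility: w0Rw0, w0Rw1, w0Rw2, w1Rw0, w1Rw1, w1Rw2, w2Rw0, w2Rw1, w2Rw2

Yes, satisfiable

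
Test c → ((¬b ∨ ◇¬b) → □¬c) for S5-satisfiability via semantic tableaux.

Yes, satisfiable

1. c → ((¬b ∨ ◇¬b) → □¬c), u
2. (¬b ∨ ◇¬b) → □¬c, u   [→-rule on 1 (branches; this branch)]
3. □¬c, u   [→-rule on 2 (branches; this branch)]
4. ¬c, u   [□-rule on 3 via uRu]
Accessibility: uRu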